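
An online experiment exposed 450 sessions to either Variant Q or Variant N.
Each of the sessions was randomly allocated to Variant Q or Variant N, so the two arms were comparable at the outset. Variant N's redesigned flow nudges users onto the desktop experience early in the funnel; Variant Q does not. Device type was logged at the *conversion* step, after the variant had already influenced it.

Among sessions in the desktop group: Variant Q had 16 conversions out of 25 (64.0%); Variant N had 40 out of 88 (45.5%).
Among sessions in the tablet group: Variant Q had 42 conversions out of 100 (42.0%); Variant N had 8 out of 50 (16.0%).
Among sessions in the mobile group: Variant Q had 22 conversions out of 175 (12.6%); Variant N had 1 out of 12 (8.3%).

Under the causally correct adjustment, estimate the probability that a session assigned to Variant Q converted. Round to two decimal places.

0.27

Device type here is a post-treatment variable shaped by the variant; conditioning on it would introduce bias rather than remove it. The overall comparison is the causal one.
So P(outcome | do(Variant Q)) is just the pooled rate for Variant Q: 80/300 = 0.267.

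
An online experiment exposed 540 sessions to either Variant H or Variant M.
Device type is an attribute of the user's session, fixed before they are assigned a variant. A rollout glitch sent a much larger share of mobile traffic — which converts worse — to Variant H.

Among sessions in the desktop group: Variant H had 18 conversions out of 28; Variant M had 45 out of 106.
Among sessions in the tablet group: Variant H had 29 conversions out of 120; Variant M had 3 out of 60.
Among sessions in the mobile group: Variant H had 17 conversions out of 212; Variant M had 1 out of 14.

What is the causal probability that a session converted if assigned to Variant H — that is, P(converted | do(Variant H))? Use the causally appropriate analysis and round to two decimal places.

0.27

The stratified and pooled comparisons disagree (Variant H wins within each device type; Variant M wins overall), so the answer turns on the causal role of device type.
Nothing the variant does changes device type; the imbalance is an allocation artefact. With device type also predicting the outcome, the pooled figure is confounded, and the within-stratum comparison is the causal one.
Standardising Variant H to the population device type mix: 0.248·18/28 + 0.333·29/120 + 0.419·17/212 = 0.274.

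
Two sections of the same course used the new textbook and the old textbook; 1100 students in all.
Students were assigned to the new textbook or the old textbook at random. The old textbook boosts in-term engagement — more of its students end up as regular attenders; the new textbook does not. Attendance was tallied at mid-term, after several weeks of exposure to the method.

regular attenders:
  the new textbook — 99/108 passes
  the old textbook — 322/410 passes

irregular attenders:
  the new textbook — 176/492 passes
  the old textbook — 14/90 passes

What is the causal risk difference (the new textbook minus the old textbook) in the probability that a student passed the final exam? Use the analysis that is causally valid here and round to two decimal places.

-0.21

Mid-term attendance is downstream of the teaching method. One should not condition on a consequence of treatment, so the overall rates are the right comparison.
The causal difference is the pooled difference: 0.458 − 0.672 = -0.214.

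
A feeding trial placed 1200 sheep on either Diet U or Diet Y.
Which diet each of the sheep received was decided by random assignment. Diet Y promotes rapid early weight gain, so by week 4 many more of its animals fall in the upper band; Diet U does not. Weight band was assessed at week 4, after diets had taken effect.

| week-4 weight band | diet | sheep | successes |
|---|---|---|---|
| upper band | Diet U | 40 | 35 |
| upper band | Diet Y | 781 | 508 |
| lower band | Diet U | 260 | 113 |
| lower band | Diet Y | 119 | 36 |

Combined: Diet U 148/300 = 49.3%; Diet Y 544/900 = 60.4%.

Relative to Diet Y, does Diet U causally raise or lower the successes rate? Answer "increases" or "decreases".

decreases

Week-4 weight band is downstream of the diet. One should not condition on a consequence of treatment, so the overall rates are the right comparison.
Pooled: Diet U 49.3% vs Diet Y 60.4%; Diet Y is higher overall.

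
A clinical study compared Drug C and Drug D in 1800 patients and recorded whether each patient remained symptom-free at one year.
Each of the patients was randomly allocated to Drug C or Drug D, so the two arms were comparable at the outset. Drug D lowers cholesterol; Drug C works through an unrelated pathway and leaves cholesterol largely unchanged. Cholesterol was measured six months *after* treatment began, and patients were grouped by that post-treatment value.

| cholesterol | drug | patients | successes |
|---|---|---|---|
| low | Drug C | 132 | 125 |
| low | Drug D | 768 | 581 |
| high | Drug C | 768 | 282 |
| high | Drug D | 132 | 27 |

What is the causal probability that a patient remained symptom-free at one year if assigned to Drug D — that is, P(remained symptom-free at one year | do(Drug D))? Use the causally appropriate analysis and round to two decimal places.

Drug C is higher inside every cholesterol stratum but Drug D is higher in aggregate. Whether to stratify depends on how cholesterol relates to the drug.
The distribution of cholesterol is itself part of what the drug does — it is an intermediate outcome. Holding it fixed would remove that part of the effect; the total effect is the pooled difference.
So P(outcome | do(Drug D)) is just the pooled rate for Drug D: 608/900 = 0.676.

0.68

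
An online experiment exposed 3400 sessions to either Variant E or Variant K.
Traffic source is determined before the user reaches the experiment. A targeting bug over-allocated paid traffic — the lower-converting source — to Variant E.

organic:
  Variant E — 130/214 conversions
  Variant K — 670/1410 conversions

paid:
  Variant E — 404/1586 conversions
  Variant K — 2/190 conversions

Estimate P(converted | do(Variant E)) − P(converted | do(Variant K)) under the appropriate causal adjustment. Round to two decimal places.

The stratified and pooled comparisons disagree (Variant E wins within each traffic source; Variant K wins overall), so the answer turns on the causal role of traffic source.
Since traffic source is a pre-existing factor (not a product of the variant) and it affects the outcome on its own, it is a confounder. The stratified rates, not the pooled rate, identify the causal effect.
Adjusting over the population distribution of traffic source: 0.478·(0.607−0.475) + 0.522·(0.255−0.011) = +0.191.

+0.19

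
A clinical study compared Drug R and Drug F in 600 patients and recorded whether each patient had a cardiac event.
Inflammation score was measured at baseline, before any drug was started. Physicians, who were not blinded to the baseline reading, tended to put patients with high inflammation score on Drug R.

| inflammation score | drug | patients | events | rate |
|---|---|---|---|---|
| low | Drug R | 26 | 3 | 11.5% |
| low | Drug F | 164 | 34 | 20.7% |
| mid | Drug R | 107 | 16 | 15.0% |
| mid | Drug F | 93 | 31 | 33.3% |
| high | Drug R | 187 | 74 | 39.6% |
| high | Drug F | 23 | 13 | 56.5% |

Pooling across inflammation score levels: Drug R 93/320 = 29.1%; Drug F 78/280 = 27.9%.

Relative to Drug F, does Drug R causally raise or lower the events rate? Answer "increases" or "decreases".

decreases

Inflammation score satisfies the back-door criterion: it is not a descendant of the drug, and it blocks the spurious path from drug to outcome. Adjusting for it (i.e., using the within-inflammation score rates) gives the causal effect.
Within each level — low: 11.5% vs 20.7%; mid: 15.0% vs 33.3%; high: 39.6% vs 56.5% — Drug R is lower every time.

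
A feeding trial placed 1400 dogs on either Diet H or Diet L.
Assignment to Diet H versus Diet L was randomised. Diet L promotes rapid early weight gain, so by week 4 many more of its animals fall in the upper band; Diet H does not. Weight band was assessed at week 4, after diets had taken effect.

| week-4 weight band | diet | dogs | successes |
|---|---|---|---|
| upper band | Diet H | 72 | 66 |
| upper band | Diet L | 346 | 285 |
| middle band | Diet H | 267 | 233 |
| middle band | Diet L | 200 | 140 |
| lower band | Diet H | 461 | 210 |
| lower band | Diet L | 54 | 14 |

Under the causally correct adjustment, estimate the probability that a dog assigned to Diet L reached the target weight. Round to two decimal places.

Diet H is higher inside every week-4 weight band stratum but Diet L is higher in aggregate. Whether to stratify depends on how week-4 weight band relates to the diet.
Because the diet influences week-4 weight band, week-4 weight band is a post-treatment mediator, not a confounder. Stratifying on it would bias the estimate; the causal effect is the crude pooled difference.
So P(outcome | do(Diet L)) is just the pooled rate for Diet L: 439/600 = 0.732.

0.73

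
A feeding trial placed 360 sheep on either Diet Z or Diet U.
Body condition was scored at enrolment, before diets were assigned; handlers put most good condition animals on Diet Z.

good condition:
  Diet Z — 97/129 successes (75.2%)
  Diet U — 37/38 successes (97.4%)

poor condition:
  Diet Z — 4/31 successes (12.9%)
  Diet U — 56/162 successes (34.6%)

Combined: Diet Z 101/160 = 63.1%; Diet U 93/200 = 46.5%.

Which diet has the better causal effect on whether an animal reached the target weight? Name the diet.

Diet U

The starting body condition-specific comparison favours Diet U throughout, but the pooled figures favour Diet Z. The question is whether to condition on starting body condition.
Starting body condition is set before the diet has any effect — it is not caused by the diet — and it independently drives the outcome. That makes it a confounder, so the causal comparison is within starting body condition levels.
Within each level — good condition: 75.2% vs 97.4%; poor condition: 12.9% vs 34.6% — Diet U is higher every time.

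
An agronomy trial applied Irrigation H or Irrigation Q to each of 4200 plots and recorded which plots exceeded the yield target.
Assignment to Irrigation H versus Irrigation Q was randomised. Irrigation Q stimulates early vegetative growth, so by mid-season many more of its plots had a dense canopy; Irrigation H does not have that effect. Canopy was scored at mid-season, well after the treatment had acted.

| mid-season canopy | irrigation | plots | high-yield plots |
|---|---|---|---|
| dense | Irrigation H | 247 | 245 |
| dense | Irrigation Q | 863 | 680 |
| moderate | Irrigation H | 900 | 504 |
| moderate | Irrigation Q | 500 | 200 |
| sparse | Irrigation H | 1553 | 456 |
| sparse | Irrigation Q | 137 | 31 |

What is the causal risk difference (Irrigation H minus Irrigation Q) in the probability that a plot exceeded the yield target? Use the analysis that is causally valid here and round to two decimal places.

-0.16

Irrigation H is higher inside every mid-season canopy stratum but Irrigation Q is higher in aggregate. Whether to stratify depends on how mid-season canopy relates to the irrigation.
The distribution of mid-season canopy is itself part of what the irrigation does — it is an intermediate outcome. Holding it fixed would remove that part of the effect; the total effect is the pooled difference.
The causal difference is the pooled difference: 0.446 − 0.607 = -0.161.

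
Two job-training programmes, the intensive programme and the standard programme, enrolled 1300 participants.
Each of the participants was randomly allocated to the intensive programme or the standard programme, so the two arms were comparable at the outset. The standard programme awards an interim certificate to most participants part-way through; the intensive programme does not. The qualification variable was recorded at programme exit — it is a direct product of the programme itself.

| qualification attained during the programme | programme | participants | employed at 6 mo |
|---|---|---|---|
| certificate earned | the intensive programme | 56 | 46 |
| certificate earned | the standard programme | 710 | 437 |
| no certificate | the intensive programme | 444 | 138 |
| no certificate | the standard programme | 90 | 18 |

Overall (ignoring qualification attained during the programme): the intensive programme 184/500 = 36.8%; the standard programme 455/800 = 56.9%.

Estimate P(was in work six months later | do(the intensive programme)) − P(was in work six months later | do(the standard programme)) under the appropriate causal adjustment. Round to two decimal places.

The distribution of qualification attained during the programme is itself part of what the programme does — it is an intermediate outcome. Holding it fixed would remove that part of the effect; the total effect is the pooled difference.
The causal difference is the pooled difference: 0.368 − 0.569 = -0.201.

-0.20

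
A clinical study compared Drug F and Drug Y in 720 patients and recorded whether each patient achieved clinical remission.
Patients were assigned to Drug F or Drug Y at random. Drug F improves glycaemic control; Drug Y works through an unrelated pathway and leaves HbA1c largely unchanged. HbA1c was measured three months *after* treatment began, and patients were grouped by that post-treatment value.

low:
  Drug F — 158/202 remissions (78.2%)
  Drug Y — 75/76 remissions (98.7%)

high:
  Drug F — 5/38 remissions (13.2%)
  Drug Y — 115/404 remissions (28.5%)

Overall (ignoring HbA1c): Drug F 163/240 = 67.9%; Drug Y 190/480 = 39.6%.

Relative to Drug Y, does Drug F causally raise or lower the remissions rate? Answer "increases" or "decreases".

increases

The HbA1c-specific comparison favours Drug Y throughout, but the pooled figures favour Drug F. The question is whether to condition on HbA1c.
Stratifying would compare drugs among patients the drugs themselves sorted into HbA1c groups — a form of selection on an intermediate. The unconditioned pooled rates give the total causal effect.
Pooled: Drug F 67.9% vs Drug Y 39.6%; Drug F is higher overall.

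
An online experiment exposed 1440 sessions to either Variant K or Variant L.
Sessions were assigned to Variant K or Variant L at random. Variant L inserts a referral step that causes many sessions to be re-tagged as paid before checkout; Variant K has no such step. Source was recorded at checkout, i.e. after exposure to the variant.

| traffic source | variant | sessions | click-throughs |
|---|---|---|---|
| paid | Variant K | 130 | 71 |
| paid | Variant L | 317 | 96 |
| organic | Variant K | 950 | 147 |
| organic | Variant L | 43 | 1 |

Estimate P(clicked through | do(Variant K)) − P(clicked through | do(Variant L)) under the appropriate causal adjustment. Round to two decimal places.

The distribution of traffic source is itself part of what the variant does — it is an intermediate outcome. Holding it fixed would remove that part of the effect; the total effect is the pooled difference.
The causal difference is the pooled difference: 0.202 − 0.269 = -0.068.

-0.07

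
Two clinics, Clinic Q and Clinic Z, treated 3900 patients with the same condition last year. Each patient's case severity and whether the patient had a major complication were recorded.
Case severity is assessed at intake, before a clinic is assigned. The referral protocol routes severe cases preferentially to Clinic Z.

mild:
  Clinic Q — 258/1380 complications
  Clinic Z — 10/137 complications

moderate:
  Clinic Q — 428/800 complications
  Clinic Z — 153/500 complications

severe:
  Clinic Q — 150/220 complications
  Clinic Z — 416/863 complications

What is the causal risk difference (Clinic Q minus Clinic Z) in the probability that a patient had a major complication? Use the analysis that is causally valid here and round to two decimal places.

+0.18

Clinic Z is lower inside every case severity stratum but Clinic Q is lower in aggregate. Whether to stratify depends on how case severity relates to the clinic.
Case severity is set before the clinic has any effect — it is not caused by the clinic — and it independently drives the outcome. That makes it a confounder, so the causal comparison is within case severity levels.
Adjusting over the population distribution of case severity: 0.389·(0.187−0.073) + 0.333·(0.535−0.306) + 0.278·(0.682−0.482) = +0.176.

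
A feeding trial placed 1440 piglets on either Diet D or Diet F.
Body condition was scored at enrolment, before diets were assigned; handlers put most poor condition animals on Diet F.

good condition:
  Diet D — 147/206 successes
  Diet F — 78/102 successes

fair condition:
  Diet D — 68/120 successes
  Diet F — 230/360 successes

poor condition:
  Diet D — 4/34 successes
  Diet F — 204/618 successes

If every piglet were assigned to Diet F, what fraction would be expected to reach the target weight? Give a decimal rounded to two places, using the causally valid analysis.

Starting body condition differs across diets for reasons unrelated to any effect of the diet itself, and it separately predicts the outcome — a classic confounder. We must compare within starting body condition levels.
Standardising Diet F to the population starting body condition mix: 0.214·78/102 + 0.333·230/360 + 0.453·204/618 = 0.526.

0.53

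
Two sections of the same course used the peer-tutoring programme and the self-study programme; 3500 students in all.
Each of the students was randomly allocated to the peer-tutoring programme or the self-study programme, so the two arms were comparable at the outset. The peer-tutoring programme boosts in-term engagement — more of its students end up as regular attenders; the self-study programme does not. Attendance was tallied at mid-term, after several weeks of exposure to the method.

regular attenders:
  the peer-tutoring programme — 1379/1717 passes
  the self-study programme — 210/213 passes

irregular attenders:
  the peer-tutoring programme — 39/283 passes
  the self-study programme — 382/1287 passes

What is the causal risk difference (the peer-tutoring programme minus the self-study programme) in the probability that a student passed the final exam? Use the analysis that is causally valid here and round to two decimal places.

+0.31

Mid-term attendance here is a post-treatment variable shaped by the teaching method; conditioning on it would introduce bias rather than remove it. The overall comparison is the causal one.
The causal difference is the pooled difference: 0.709 − 0.395 = +0.314.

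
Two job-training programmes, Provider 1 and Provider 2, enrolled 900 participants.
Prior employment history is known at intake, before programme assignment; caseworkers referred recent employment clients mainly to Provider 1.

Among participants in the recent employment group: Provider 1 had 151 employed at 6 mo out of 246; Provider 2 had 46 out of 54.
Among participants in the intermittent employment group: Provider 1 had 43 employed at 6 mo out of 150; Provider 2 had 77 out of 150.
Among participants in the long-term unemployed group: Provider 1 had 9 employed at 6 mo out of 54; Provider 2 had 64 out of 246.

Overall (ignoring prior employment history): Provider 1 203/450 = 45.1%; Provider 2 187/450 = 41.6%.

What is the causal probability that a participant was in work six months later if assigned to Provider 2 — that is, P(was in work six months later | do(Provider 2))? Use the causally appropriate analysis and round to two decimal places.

0.54

Provider 2 is higher inside every prior employment history stratum but Provider 1 is higher in aggregate. Whether to stratify depends on how prior employment history relates to the programme.
Since prior employment history is a pre-existing factor (not a product of the programme) and it affects the outcome on its own, it is a confounder. The stratified rates, not the pooled rate, identify the causal effect.
Standardising Provider 2 to the population prior employment history mix: 0.333·46/54 + 0.333·77/150 + 0.333·64/246 = 0.542.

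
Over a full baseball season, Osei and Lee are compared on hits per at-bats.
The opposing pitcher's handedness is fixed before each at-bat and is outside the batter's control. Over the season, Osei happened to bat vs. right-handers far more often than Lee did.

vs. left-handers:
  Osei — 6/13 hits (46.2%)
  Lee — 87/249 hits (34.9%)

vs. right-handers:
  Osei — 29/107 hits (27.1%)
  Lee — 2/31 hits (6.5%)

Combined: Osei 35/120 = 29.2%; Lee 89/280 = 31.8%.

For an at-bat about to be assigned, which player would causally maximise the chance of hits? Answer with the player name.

The pitcher handedness-specific comparison favours Osei throughout, but the pooled figures favour Lee. The question is whether to condition on pitcher handedness.
The imbalance in pitcher handedness arose from how at-bats were allocated, not from anything the player did; and pitcher handedness independently affects the outcome. The pooled gap is confounded — condition on pitcher handedness.
Within each level — vs. left-handers: 46.2% vs 34.9%; vs. right-handers: 27.1% vs 6.5% — Osei is higher every time.

Osei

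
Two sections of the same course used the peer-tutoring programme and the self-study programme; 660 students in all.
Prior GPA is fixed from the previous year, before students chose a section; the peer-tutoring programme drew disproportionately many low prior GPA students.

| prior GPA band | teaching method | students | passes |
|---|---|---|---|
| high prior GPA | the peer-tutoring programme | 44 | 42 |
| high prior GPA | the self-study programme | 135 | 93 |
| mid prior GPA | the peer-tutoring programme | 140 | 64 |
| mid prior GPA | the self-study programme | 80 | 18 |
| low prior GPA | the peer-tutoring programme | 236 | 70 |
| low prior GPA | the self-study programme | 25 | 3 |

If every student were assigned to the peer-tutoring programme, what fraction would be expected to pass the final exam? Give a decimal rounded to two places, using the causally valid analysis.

0.53

Prior GPA band satisfies the back-door criterion: it is not a descendant of the teaching method, and it blocks the spurious path from teaching method to outcome. Adjusting for it (i.e., using the within-prior GPA band rates) gives the causal effect.
Standardising the peer-tutoring programme to the population prior GPA band mix: 0.271·42/44 + 0.333·64/140 + 0.395·70/236 = 0.529.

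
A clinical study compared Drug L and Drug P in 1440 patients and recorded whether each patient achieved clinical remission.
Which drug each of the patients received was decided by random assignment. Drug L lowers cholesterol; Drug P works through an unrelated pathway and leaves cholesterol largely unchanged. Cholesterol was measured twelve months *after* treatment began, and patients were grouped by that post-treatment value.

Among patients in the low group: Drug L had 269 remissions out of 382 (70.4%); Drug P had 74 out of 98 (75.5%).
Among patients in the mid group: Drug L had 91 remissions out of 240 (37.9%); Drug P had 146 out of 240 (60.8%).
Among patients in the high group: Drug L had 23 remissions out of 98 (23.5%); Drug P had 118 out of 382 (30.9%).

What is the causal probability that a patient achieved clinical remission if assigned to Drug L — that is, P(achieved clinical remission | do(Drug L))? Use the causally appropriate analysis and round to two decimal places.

The distribution of cholesterol is itself part of what the drug does — it is an intermediate outcome. Holding it fixed would remove that part of the effect; the total effect is the pooled difference.
So P(outcome | do(Drug L)) is just the pooled rate for Drug L: 383/720 = 0.532.

0.53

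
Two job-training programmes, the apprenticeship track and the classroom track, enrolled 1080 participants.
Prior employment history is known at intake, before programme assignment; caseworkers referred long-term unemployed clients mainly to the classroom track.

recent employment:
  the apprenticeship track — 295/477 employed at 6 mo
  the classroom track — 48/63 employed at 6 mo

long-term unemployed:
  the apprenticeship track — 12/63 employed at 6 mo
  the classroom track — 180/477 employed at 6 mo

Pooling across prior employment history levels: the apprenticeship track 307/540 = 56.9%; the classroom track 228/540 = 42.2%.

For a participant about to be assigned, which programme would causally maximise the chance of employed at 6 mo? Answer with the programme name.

The imbalance in prior employment history arose from how participants were allocated, not from anything the programme did; and prior employment history independently affects the outcome. The pooled gap is confounded — condition on prior employment history.
Within each level — recent employment: 61.8% vs 76.2%; long-term unemployed: 19.0% vs 37.7% — the classroom track is higher every time.

the classroom track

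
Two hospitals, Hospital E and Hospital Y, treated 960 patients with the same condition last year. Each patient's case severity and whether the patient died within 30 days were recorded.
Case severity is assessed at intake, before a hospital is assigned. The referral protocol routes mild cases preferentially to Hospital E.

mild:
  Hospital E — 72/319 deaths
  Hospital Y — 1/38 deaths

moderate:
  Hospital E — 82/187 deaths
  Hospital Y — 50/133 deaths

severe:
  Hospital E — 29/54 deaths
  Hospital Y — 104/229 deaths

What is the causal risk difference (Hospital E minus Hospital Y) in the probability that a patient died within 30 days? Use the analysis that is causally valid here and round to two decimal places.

+0.12

Case severity satisfies the back-door criterion: it is not a descendant of the hospital, and it blocks the spurious path from hospital to outcome. Adjusting for it (i.e., using the within-case severity rates) gives the causal effect.
Adjusting over the population distribution of case severity: 0.372·(0.226−0.026) + 0.333·(0.439−0.376) + 0.295·(0.537−0.454) = +0.119.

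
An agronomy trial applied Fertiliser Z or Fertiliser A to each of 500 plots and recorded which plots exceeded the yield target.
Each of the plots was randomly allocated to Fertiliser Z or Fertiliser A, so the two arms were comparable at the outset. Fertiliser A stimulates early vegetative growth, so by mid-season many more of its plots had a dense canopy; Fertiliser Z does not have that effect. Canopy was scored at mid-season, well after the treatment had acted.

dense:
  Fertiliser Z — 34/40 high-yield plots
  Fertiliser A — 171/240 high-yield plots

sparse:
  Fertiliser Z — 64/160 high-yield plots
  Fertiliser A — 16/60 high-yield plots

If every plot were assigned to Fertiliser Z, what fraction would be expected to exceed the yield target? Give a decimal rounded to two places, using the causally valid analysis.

Because the fertiliser influences mid-season canopy, mid-season canopy is a post-treatment mediator, not a confounder. Stratifying on it would bias the estimate; the causal effect is the crude pooled difference.
So P(outcome | do(Fertiliser Z)) is just the pooled rate for Fertiliser Z: 98/200 = 0.490.

0.49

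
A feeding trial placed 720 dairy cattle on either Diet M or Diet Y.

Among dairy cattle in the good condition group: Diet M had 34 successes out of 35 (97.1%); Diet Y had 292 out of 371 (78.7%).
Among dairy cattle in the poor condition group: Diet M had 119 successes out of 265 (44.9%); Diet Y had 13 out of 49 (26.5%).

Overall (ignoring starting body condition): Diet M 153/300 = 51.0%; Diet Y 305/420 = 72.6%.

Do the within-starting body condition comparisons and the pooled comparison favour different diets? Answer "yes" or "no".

Within each starting body condition level (good condition 97.1% vs 78.7%; poor condition 44.9% vs 26.5%), Diet M has the higher rate every time. Pooled: 51.0% vs 72.6% — Diet Y has the higher rate overall. The two comparisons disagree.

yes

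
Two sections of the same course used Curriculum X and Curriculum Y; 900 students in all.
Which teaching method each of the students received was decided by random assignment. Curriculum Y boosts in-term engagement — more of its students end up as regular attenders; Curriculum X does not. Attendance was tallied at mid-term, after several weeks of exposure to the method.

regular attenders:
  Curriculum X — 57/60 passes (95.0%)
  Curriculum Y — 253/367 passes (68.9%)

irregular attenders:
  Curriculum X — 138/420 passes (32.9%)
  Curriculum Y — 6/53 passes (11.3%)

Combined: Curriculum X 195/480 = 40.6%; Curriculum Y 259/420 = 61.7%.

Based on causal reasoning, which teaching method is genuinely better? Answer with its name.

Curriculum Y

The stratified and pooled comparisons disagree (Curriculum X wins within each mid-term attendance; Curriculum Y wins overall), so the answer turns on the causal role of mid-term attendance.
Stratifying would compare teaching methods among students the teaching methods themselves sorted into mid-term attendance groups — a form of selection on an intermediate. The unconditioned pooled rates give the total causal effect.
Pooled: Curriculum X 40.6% vs Curriculum Y 61.7%; Curriculum Y is higher overall.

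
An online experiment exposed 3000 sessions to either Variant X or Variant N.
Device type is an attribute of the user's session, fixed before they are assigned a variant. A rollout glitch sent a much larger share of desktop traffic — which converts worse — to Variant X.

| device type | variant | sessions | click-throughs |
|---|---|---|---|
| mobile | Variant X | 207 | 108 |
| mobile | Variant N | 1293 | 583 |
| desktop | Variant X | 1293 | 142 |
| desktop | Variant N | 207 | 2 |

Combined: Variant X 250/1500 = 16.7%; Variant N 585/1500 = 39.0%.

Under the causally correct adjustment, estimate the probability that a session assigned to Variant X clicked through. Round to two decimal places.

0.32

The device type-specific comparison favours Variant X throughout, but the pooled figures favour Variant N. The question is whether to condition on device type.
The imbalance in device type arose from how sessions were allocated, not from anything the variant did; and device type independently affects the outcome. The pooled gap is confounded — condition on device type.
Standardising Variant X to the population device type mix: 0.500·108/207 + 0.500·142/1293 = 0.316.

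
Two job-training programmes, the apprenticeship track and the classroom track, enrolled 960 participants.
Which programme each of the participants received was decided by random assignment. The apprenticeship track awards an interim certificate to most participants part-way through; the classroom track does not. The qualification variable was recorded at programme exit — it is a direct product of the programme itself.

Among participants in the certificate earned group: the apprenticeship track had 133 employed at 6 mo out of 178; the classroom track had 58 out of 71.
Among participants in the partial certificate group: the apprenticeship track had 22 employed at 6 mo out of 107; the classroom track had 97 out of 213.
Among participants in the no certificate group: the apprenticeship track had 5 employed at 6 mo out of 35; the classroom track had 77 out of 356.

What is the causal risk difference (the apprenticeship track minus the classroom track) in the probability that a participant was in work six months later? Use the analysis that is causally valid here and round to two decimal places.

+0.14

The qualification attained during the programme-specific comparison favours the classroom track throughout, but the pooled figures favour the apprenticeship track. The question is whether to condition on qualification attained during the programme.
Qualification attained during the programme lies on the pathway programme → qualification attained during the programme → outcome, so adjusting for it blocks the indirect effect. For the total causal effect of programme, use the unadjusted pooled rates.
The causal difference is the pooled difference: 0.500 − 0.362 = +0.138.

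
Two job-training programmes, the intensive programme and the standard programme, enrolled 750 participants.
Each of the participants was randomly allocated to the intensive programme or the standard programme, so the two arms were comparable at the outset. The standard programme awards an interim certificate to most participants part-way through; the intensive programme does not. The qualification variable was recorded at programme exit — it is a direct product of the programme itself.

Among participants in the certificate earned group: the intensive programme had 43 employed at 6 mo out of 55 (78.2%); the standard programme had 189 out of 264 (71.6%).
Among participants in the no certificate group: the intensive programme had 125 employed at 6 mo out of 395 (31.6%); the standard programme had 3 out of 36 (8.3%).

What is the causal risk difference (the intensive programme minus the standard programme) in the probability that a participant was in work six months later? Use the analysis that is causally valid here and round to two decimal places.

The qualification attained during the programme-specific comparison favours the intensive programme throughout, but the pooled figures favour the standard programme. The question is whether to condition on qualification attained during the programme.
The distribution of qualification attained during the programme is itself part of what the programme does — it is an intermediate outcome. Holding it fixed would remove that part of the effect; the total effect is the pooled difference.
The causal difference is the pooled difference: 0.373 − 0.640 = -0.267.

-0.27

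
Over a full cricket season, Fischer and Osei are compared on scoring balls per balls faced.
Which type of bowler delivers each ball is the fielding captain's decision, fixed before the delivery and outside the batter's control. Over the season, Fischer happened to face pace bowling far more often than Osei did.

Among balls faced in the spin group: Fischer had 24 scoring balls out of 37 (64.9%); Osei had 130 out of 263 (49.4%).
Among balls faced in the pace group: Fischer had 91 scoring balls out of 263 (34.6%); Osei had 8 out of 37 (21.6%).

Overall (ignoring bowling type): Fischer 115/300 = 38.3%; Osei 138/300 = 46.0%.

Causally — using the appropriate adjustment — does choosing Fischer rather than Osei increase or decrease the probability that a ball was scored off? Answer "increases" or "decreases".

The stratified and pooled comparisons disagree (Fischer wins within each bowling type; Osei wins overall), so the answer turns on the causal role of bowling type.
Here bowling type is a common cause — it drives both which player a case falls under and the outcome. The crude comparison mixes populations; the stratum-specific rates are the causally relevant ones.
Within each level — spin: 64.9% vs 49.4%; pace: 34.6% vs 21.6% — Fischer is higher every time.

increases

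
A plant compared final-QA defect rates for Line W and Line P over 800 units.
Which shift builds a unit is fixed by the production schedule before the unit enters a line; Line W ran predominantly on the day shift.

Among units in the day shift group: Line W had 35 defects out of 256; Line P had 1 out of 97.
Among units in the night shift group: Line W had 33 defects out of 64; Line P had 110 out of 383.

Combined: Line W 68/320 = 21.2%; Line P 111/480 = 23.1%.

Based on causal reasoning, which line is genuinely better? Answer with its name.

The shift-specific comparison favours Line P throughout, but the pooled figures favour Line W. The question is whether to condition on shift.
Since shift is a pre-existing factor (not a product of the line) and it affects the outcome on its own, it is a confounder. The stratified rates, not the pooled rate, identify the causal effect.
Within each level — day shift: 13.7% vs 1.0%; night shift: 51.6% vs 28.7% — Line P is lower every time.

Line P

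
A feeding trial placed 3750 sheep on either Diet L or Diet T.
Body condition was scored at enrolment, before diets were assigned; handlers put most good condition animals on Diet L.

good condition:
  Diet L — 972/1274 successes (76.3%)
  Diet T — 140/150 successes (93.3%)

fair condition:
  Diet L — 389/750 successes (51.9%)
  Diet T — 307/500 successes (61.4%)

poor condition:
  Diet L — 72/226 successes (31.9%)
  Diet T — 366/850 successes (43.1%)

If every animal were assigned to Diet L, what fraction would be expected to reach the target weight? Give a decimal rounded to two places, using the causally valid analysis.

0.55

Within every starting body condition level Diet T has the higher rate, yet pooled Diet L does — Simpson's reversal.
Nothing the diet does changes starting body condition; the imbalance is an allocation artefact. With starting body condition also predicting the outcome, the pooled figure is confounded, and the within-stratum comparison is the causal one.
Standardising Diet L to the population starting body condition mix: 0.380·972/1274 + 0.333·389/750 + 0.287·72/226 = 0.554.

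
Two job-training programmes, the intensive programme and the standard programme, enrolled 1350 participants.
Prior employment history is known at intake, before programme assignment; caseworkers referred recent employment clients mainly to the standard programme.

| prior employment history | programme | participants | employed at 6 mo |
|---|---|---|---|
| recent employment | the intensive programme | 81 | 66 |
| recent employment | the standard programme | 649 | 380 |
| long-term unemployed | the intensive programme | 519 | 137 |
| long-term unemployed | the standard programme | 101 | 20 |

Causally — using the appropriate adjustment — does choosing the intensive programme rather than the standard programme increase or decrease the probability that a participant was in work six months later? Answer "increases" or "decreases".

increases

The stratified and pooled comparisons disagree (the intensive programme wins within each prior employment history; the standard programme wins overall), so the answer turns on the causal role of prior employment history.
Prior employment history is set before the programme has any effect — it is not caused by the programme — and it independently drives the outcome. That makes it a confounder, so the causal comparison is within prior employment history levels.
Within each level — recent employment: 81.5% vs 58.6%; long-term unemployed: 26.4% vs 19.8% — the intensive programme is higher every time.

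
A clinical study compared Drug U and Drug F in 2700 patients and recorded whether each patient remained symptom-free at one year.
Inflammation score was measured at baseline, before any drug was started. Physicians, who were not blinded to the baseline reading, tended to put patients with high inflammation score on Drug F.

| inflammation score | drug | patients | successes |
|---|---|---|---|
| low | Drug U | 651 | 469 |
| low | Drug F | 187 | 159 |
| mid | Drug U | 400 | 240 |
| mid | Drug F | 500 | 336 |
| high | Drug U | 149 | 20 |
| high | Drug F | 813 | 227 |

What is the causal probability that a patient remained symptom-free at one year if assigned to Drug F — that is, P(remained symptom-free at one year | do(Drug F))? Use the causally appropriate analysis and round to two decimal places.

0.59

The imbalance in inflammation score arose from how patients were allocated, not from anything the drug did; and inflammation score independently affects the outcome. The pooled gap is confounded — condition on inflammation score.
Standardising Drug F to the population inflammation score mix: 0.310·159/187 + 0.333·336/500 + 0.356·227/813 = 0.587.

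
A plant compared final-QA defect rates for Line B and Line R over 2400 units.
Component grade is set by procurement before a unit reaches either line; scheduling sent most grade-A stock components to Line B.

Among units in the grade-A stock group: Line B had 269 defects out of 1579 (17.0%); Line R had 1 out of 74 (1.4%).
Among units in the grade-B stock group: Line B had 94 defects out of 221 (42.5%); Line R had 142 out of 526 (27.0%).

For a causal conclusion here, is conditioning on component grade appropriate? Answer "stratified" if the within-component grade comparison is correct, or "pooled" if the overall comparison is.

The imbalance in component grade arose from how units were allocated, not from anything the line did; and component grade independently affects the outcome. The pooled gap is confounded — condition on component grade.
Within each level — grade-A stock: 17.0% vs 1.4%; grade-B stock: 42.5% vs 27.0% — Line R is lower every time.

stratified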